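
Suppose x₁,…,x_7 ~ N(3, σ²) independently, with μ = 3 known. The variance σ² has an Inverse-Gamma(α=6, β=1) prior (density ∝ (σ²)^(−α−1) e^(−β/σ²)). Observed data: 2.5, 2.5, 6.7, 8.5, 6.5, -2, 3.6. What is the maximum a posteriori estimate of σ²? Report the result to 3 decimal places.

σ̂²_MAP = 4.002

Sum of squared deviations about the known mean: SS = (2.5−3)² + (2.5−3)² + (6.7−3)² + (8.5−3)² + (6.5−3)² + (-2−3)² + (3.6−3)² = 82.05.
The Normal likelihood contributes (σ²)^(−n/2) exp(−SS/(2σ²)), so the posterior is Inverse-Gamma(α + n/2, β + SS/2) = Inverse-Gamma(9.5, 42.025).
The mode of Inverse-Gamma(a, b) is b/(a+1) = 42.025/10.5 ≈ 4.002.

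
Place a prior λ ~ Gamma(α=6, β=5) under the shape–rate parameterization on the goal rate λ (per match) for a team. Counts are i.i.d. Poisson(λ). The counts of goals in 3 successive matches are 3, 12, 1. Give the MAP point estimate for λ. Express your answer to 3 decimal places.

Σxᵢ = 3+12+1 = 16, with n = 3.
Posterior ∝ λ^5e^(−5λ) · λ^16e^(−3λ) = λ^21e^(−8λ), i.e. Gamma(shape=22, rate=8).
The mode of a Gamma(a, b) with a ≥ 1 (shape–rate) is (a−1)/b = 21/8 ≈ 2.625.

λ̂_MAP = 2.625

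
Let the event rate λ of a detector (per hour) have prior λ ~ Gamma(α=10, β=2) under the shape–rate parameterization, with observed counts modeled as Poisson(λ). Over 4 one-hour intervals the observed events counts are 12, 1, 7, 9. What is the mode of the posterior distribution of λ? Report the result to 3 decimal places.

λ̂_MAP = 6.333

Σxᵢ = 12+1+7+9 = 29, with n = 4.
Posterior ∝ λ^9e^(−2λ) · λ^29e^(−4λ) = λ^38e^(−6λ), i.e. Gamma(shape=39, rate=6).
The mode of a Gamma(a, b) with a ≥ 1 (shape–rate) is (a−1)/b = 38/6 ≈ 6.333.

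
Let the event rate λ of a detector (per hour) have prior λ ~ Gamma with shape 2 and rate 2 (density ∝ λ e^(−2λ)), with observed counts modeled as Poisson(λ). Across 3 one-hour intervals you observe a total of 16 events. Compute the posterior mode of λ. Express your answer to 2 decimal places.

Σxᵢ = 16, n = 3.
Posterior ∝ λe^(−2λ) · λ^16e^(−3λ) = λ^17e^(−5λ), i.e. Gamma(shape=18, rate=5).
The mode of a Gamma(a, b) with a ≥ 1 (shape–rate) is (a−1)/b = 17/5 ≈ 3.40.

λ̂_MAP = 3.40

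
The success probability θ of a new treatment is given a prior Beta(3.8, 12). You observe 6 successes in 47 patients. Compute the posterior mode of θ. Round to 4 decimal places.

θ̂_MAP = 0.1447

Prior: Beta(3.8, 12).
Data: 6 successes in 47 trials. The binomial likelihood contributes θ^6(1−θ)^41, so the posterior is Beta(3.8+6, 12+41) = Beta(9.8, 53).
For Beta(a, b) with a, b > 1 the mode is (a−1)/(a+b−2) = 8.8/60.8 ≈ 0.1447.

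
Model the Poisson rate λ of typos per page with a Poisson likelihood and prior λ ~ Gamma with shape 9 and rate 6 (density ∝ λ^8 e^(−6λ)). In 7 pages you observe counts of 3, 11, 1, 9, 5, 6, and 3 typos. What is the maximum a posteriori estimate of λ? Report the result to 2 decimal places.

Σxᵢ = 3+11+1+9+5+6+3 = 38, with n = 7.
Posterior ∝ λ^8e^(−6λ) · λ^38e^(−7λ) = λ^46e^(−13λ), i.e. Gamma(shape=47, rate=13).
The mode of a Gamma(a, b) with a ≥ 1 (shape–rate) is (a−1)/b = 46/13 ≈ 3.54.

λ̂_MAP = 3.54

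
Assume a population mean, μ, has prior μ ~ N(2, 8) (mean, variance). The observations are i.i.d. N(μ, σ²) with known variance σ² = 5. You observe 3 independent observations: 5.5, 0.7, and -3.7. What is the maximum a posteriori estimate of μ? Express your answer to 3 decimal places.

μ̂_MAP = 1.034

n = 3; x̄ = (5.5 + 0.7 + (-3.7))/3 = 2.5/3 = 5/6 ≈ 0.8333.
For a Normal prior and Normal likelihood with known variance, the posterior is Normal; its mode equals its mean, the precision-weighted average.
Prior precision 1/σ₀² = 1/8 = 0.125; data precision n/σ² = 3/5 = 0.6.
μ̂ = (0.125·2 + 0.6·(5/6)) / (0.125 + 0.6) = 0.75/0.725 = 30/29 ≈ 1.034.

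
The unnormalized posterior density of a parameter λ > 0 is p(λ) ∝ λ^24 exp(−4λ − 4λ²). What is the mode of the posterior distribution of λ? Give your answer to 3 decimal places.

λ̂_MAP = 1.500

ℓ'(λ) = 24/λ − 4 − 8λ. Setting this to zero and multiplying by λ: 8λ² + 4λ − 24 = 0.
λ = (−4 + √(4² + 4·8·24)) / (2·8) = (−4 + √784) / 16 = (−4 + 28)/16 = 3/2.
ℓ''(λ) = −24/λ² − 8 < 0, confirming a maximum.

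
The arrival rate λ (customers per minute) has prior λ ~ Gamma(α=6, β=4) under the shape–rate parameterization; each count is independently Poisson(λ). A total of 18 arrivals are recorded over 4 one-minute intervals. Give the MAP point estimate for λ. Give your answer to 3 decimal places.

λ̂_MAP = 2.875

Σxᵢ = 18, n = 4.
Posterior ∝ λ^5e^(−4λ) · λ^18e^(−4λ) = λ^23e^(−8λ), i.e. Gamma(shape=24, rate=8).
The mode of a Gamma(a, b) with a ≥ 1 (shape–rate) is (a−1)/b = 23/8 ≈ 2.875.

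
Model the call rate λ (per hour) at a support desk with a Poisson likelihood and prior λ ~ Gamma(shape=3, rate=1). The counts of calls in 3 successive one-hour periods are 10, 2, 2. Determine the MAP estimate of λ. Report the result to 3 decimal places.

Σxᵢ = 10+2+2 = 14, with n = 3.
Posterior ∝ λ^2e^(−1λ) · λ^14e^(−3λ) = λ^16e^(−4λ), i.e. Gamma(shape=17, rate=4).
The mode of a Gamma(a, b) with a ≥ 1 (shape–rate) is (a−1)/b = 16/4 ≈ 4.000.

λ̂_MAP = 4.000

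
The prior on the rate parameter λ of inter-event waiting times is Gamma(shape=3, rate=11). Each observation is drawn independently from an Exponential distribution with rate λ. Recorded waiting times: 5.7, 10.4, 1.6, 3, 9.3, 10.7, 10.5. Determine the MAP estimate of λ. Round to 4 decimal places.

λ̂_MAP = 0.1447

The Exponential(rate=λ) likelihood is ∝ λ^n e^(−λΣtᵢ). Here n = 7 and Σtᵢ = 5.7 + 10.4 + 1.6 + 3 + 9.3 + 10.7 + 10.5 = 51.2.
Posterior ∝ λ^2e^(−11λ) · λ^7e^(−51.2λ) = λ^9e^(−62.2λ), i.e. Gamma(10, 62.2).
Mode = (a−1)/b = 9/62.2 ≈ 0.1447.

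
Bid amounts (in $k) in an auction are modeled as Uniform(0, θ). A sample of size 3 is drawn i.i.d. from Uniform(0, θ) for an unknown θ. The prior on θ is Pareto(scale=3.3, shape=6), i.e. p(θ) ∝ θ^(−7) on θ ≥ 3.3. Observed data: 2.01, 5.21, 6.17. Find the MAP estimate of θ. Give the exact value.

The Uniform(0, θ) likelihood is θ^(−n) for θ ≥ max(xᵢ), zero otherwise. Here max(xᵢ) = 6.17.
Posterior ∝ θ^(−7) · θ^(−3) = θ^(−10) on θ ≥ max(3.3, 6.17) = 6.17.
This density is strictly decreasing in θ, so the posterior mode lies at the lower boundary of the support.

θ̂_MAP = 6.17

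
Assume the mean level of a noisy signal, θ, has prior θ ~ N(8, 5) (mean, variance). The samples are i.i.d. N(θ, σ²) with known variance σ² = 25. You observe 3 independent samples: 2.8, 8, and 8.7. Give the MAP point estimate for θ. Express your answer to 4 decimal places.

θ̂_MAP = 7.4375

n = 3; x̄ = (2.8 + 8 + 8.7)/3 = 19.5/3 = 6.5.
For a Normal prior and Normal likelihood with known variance, the posterior is Normal; its mode equals its mean, the precision-weighted average.
Prior precision 1/σ₀² = 1/5 = 0.2; data precision n/σ² = 3/25 = 0.12.
θ̂ = (0.2·8 + 0.12·6.5) / (0.2 + 0.12) = 2.38/0.32 = 7.4375.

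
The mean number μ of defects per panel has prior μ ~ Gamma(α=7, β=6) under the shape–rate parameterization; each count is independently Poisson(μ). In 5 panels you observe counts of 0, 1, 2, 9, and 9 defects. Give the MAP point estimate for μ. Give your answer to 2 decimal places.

Σxᵢ = 0+1+2+9+9 = 21, with n = 5.
Posterior ∝ μ^6e^(−6μ) · μ^21e^(−5μ) = μ^27e^(−11μ), i.e. Gamma(shape=28, rate=11).
The mode of a Gamma(a, b) with a ≥ 1 (shape–rate) is (a−1)/b = 27/11 ≈ 2.45.

μ̂_MAP = 2.45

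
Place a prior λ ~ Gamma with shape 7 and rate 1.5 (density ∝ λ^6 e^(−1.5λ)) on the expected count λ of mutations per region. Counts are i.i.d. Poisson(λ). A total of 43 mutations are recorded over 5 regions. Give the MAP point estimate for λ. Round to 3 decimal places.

Σxᵢ = 43, n = 5.
Posterior ∝ λ^6e^(−1.5λ) · λ^43e^(−5λ) = λ^49e^(−6.5λ), i.e. Gamma(shape=50, rate=6.5).
The mode of a Gamma(a, b) with a ≥ 1 (shape–rate) is (a−1)/b = 49/6.5 ≈ 7.538.

λ̂_MAP = 7.538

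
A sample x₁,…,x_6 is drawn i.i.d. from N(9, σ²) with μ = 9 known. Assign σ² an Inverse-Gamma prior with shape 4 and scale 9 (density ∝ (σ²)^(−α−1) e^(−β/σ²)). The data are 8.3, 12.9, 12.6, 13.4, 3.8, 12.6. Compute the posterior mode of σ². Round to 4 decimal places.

σ̂²_MAP = 6.6263

Sum of squared deviations about the known mean: SS = (8.3−9)² + (12.9−9)² + (12.6−9)² + (13.4−9)² + (3.8−9)² + (12.6−9)² = 88.02.
The Normal likelihood contributes (σ²)^(−n/2) exp(−SS/(2σ²)), so the posterior is Inverse-Gamma(α + n/2, β + SS/2) = Inverse-Gamma(7, 53.01).
The mode of Inverse-Gamma(a, b) is b/(a+1) = 53.01/8 ≈ 6.6263.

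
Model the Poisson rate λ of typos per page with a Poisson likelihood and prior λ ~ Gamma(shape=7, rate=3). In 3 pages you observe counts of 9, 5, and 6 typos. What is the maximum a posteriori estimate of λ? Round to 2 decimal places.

λ̂_MAP = 4.33

Σxᵢ = 9+5+6 = 20, with n = 3.
Posterior ∝ λ^6e^(−3λ) · λ^20e^(−3λ) = λ^26e^(−6λ), i.e. Gamma(shape=27, rate=6).
The mode of a Gamma(a, b) with a ≥ 1 (shape–rate) is (a−1)/b = 26/6 ≈ 4.33.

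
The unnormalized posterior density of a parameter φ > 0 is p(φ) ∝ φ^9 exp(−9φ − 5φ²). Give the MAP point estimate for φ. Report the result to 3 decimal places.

ℓ'(φ) = 9/φ − 9 − 10φ. Setting this to zero and multiplying by φ: 10φ² + 9φ − 9 = 0.
φ = (−9 + √(9² + 4·10·9)) / (2·10) = (−9 + √441) / 20 = (−9 + 21)/20 = 3/5.
ℓ''(φ) = −9/φ² − 10 < 0, confirming a maximum.

φ̂_MAP = 0.600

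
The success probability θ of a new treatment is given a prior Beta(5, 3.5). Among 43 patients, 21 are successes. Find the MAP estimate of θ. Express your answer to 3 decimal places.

θ̂_MAP = 0.505

Prior: Beta(5, 3.5).
Data: 21 successes in 43 trials. The binomial likelihood contributes θ^21(1−θ)^22, so the posterior is Beta(5+21, 3.5+22) = Beta(26, 25.5).
For Beta(a, b) with a, b > 1 the mode is (a−1)/(a+b−2) = 25/49.5 ≈ 0.505.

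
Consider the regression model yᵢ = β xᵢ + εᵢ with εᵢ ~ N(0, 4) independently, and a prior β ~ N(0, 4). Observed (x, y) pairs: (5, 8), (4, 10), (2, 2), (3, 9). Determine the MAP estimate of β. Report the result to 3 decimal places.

β̂_MAP = 2.018

log p(β | y) = −Σ(yᵢ − βxᵢ)²/(2·4) − β²/(2·4) + const.
Setting the derivative to zero: Σxᵢ(yᵢ − βxᵢ)/4 − β/4 = 0, so β = Σxᵢyᵢ / (Σxᵢ² + σ²/τ²).
Σxᵢyᵢ = 5·8 + 4·10 + 2·2 + 3·9 = 111; Σxᵢ² = 54; σ²/τ² = 1.
β̂_MAP = 111 / (54 + 1) = 111/55 ≈ 2.018.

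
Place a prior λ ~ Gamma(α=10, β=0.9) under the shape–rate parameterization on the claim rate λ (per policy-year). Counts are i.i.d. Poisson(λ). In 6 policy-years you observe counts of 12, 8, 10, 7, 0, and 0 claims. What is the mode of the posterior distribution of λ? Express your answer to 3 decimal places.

λ̂_MAP = 6.667

Σxᵢ = 12+8+10+7+0+0 = 37, with n = 6.
Posterior ∝ λ^9e^(−0.9λ) · λ^37e^(−6λ) = λ^46e^(−6.9λ), i.e. Gamma(shape=47, rate=6.9).
The mode of a Gamma(a, b) with a ≥ 1 (shape–rate) is (a−1)/b = 46/6.9 ≈ 6.667.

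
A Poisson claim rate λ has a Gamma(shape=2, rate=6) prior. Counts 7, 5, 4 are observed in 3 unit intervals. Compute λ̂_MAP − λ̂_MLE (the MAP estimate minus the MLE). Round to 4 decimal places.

Σxᵢ = 16. Posterior is Gamma(18, 9); MAP = (18−1)/9 = 17/9 ≈ 1.88889.
MLE = x̄ = 16/3 ≈ 5.33333.
Difference = 17/9 − 16/3 = -31/9 ≈ -3.4444.

MAP − MLE = -3.4444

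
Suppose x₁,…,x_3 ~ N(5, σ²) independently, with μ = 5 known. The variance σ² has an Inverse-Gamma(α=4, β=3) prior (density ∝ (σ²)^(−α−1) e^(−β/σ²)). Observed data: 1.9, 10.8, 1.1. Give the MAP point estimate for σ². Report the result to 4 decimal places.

Sum of squared deviations about the known mean: SS = (1.9−5)² + (10.8−5)² + (1.1−5)² = 58.46.
The Normal likelihood contributes (σ²)^(−n/2) exp(−SS/(2σ²)), so the posterior is Inverse-Gamma(α + n/2, β + SS/2) = Inverse-Gamma(5.5, 32.23).
The mode of Inverse-Gamma(a, b) is b/(a+1) = 32.23/6.5 ≈ 4.9585.

σ̂²_MAP = 4.9585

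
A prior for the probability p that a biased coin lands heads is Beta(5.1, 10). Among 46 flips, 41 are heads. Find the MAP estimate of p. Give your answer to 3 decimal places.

p̂_MAP = 0.763

Prior: Beta(5.1, 10).
Data: 41 successes in 46 trials. The binomial likelihood contributes p^41(1−p)^5, so the posterior is Beta(5.1+41, 10+5) = Beta(46.1, 15).
For Beta(a, b) with a, b > 1 the mode is (a−1)/(a+b−2) = 45.1/59.1 ≈ 0.763.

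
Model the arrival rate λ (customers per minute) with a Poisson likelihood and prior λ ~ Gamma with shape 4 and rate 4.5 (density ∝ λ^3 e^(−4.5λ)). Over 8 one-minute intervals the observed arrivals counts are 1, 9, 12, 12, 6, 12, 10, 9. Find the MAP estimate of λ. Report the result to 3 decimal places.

λ̂_MAP = 5.920

Σxᵢ = 1+9+12+12+6+12+10+9 = 71, with n = 8.
Posterior ∝ λ^3e^(−4.5λ) · λ^71e^(−8λ) = λ^74e^(−12.5λ), i.e. Gamma(shape=75, rate=12.5).
The mode of a Gamma(a, b) with a ≥ 1 (shape–rate) is (a−1)/b = 74/12.5 ≈ 5.920.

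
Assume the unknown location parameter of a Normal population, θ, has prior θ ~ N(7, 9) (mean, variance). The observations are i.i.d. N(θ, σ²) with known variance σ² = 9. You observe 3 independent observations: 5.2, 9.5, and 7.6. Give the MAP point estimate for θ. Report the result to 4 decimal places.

θ̂_MAP = 7.3250

n = 3; x̄ = (5.2 + 9.5 + 7.6)/3 = 22.3/3 = 223/30 ≈ 7.4333.
For a Normal prior and Normal likelihood with known variance, the posterior is Normal; its mode equals its mean, the precision-weighted average.
Prior precision 1/σ₀² = 1/9; data precision n/σ² = 3/9 = 1/3.
θ̂ = ((1/9)·7 + (1/3)·(223/30)) / (1/9 + 1/3) = (293/90)/(4/9) = 7.3250.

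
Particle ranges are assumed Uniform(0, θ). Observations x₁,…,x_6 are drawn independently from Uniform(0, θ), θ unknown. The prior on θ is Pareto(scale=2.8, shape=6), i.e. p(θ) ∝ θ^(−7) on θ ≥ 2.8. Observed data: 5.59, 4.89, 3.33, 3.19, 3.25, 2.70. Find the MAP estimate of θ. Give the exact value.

θ̂_MAP = 5.59

The Uniform(0, θ) likelihood is θ^(−n) for θ ≥ max(xᵢ), zero otherwise. Here max(xᵢ) = 5.59.
Posterior ∝ θ^(−7) · θ^(−6) = θ^(−13) on θ ≥ max(2.8, 5.59) = 5.59.
This density is strictly decreasing in θ, so the posterior mode lies at the lower boundary of the support.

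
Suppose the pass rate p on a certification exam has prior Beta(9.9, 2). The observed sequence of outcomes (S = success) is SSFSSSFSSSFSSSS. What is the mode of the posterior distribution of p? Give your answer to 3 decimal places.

p̂_MAP = 0.839

Prior: Beta(9.9, 2).
Data: 12 successes in 15 trials (from the sequence). The binomial likelihood contributes p^12(1−p)^3, so the posterior is Beta(9.9+12, 2+3) = Beta(21.9, 5).
For Beta(a, b) with a, b > 1 the mode is (a−1)/(a+b−2) = 20.9/24.9 ≈ 0.839.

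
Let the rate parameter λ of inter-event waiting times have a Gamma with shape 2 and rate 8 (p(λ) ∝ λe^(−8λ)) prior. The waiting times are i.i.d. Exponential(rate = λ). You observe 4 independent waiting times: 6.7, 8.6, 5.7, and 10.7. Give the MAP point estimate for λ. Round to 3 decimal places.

The Exponential(rate=λ) likelihood is ∝ λ^n e^(−λΣtᵢ). Here n = 4 and Σtᵢ = 6.7 + 8.6 + 5.7 + 10.7 = 31.7.
Posterior ∝ λe^(−8λ) · λ^4e^(−31.7λ) = λ^5e^(−39.7λ), i.e. Gamma(6, 39.7).
Mode = (a−1)/b = 5/39.7 ≈ 0.126.

λ̂_MAP = 0.126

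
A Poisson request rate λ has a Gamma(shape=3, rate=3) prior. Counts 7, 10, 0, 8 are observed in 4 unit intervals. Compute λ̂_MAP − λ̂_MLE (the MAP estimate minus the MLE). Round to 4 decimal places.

MAP − MLE = -2.3929

Σxᵢ = 25. Posterior is Gamma(28, 7); MAP = (28−1)/7 = 27/7 ≈ 3.85714.
MLE = x̄ = 25/4 ≈ 6.25000.
Difference = 27/7 − 25/4 = -67/28 ≈ -2.3929.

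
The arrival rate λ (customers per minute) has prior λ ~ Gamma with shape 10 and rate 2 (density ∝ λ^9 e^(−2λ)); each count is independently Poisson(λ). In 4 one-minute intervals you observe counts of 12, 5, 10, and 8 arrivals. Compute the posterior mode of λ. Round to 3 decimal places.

Σxᵢ = 12+5+10+8 = 35, with n = 4.
Posterior ∝ λ^9e^(−2λ) · λ^35e^(−4λ) = λ^44e^(−6λ), i.e. Gamma(shape=45, rate=6).
The mode of a Gamma(a, b) with a ≥ 1 (shape–rate) is (a−1)/b = 44/6 ≈ 7.333.

λ̂_MAP = 7.333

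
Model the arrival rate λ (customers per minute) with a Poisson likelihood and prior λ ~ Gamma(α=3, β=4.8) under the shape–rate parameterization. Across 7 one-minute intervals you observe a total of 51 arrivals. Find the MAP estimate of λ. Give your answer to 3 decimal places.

Σxᵢ = 51, n = 7.
Posterior ∝ λ^2e^(−4.8λ) · λ^51e^(−7λ) = λ^53e^(−11.8λ), i.e. Gamma(shape=54, rate=11.8).
The mode of a Gamma(a, b) with a ≥ 1 (shape–rate) is (a−1)/b = 53/11.8 ≈ 4.492.

λ̂_MAP = 4.492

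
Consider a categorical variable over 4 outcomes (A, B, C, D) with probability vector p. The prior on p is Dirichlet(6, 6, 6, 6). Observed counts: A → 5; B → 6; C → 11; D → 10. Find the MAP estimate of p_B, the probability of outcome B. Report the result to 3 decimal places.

The posterior is Dirichlet(αᵢ + nᵢ) = Dirichlet(11, 12, 17, 16).
For a Dirichlet(a₁,…,a_K) with all aᵢ > 1, the mode has j-th component (aⱼ − 1)/(Σaᵢ − K).
Here Σaᵢ = 56 and K = 4, so p_B = (12 − 1)/(56 − 4) = 11/52 ≈ 0.212.

MAP estimate of p_B = 0.212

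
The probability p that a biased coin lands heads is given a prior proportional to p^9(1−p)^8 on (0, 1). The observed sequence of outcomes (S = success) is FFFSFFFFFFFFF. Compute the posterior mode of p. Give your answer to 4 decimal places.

p̂_MAP = 0.3333

The prior density ∝ p^9(1−p)^8 is the kernel of Beta(10, 9).
Data: 1 success in 13 trials (from the sequence). The binomial likelihood contributes p(1−p)^12, so the posterior is Beta(10+1, 9+12) = Beta(11, 21).
For Beta(a, b) with a, b > 1 the mode is (a−1)/(a+b−2) = 10/30 ≈ 0.3333.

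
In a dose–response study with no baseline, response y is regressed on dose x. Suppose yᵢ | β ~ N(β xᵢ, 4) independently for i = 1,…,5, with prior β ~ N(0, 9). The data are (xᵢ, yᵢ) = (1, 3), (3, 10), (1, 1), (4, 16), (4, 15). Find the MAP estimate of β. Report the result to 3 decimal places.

β̂_MAP = 3.637

log p(β | y) = −Σ(yᵢ − βxᵢ)²/(2·4) − β²/(2·9) + const.
Setting the derivative to zero: Σxᵢ(yᵢ − βxᵢ)/4 − β/9 = 0, so β = Σxᵢyᵢ / (Σxᵢ² + σ²/τ²).
Σxᵢyᵢ = 1·3 + 3·10 + 1·1 + 4·16 + 4·15 = 158; Σxᵢ² = 43; σ²/τ² = 4/9.
β̂_MAP = 158 / (43 + 4/9) = 158/(391/9) = 1422/391 ≈ 3.637.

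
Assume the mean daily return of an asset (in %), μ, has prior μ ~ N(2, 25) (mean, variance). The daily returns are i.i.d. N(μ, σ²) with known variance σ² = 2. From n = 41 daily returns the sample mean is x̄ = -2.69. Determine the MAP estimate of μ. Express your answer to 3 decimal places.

n = 41, x̄ = -2.69.
For a Normal prior and Normal likelihood with known variance, the posterior is Normal; its mode equals its mean, the precision-weighted average.
Prior precision 1/σ₀² = 1/25 = 0.04; data precision n/σ² = 41/2 = 20.5.
μ̂ = (0.04·2 + 20.5·(-2.69)) / (0.04 + 20.5) = (-55.065)/20.54 = -11013/4108 ≈ -2.681.

μ̂_MAP = -2.681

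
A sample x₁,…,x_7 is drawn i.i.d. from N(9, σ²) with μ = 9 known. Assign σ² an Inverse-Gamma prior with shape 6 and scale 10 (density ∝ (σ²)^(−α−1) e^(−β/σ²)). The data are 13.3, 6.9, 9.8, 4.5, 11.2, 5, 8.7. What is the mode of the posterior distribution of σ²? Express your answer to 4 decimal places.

Sum of squared deviations about the known mean: SS = (13.3−9)² + (6.9−9)² + (9.8−9)² + (4.5−9)² + (11.2−9)² + (5−9)² + (8.7−9)² = 64.72.
The Normal likelihood contributes (σ²)^(−n/2) exp(−SS/(2σ²)), so the posterior is Inverse-Gamma(α + n/2, β + SS/2) = Inverse-Gamma(9.5, 42.36).
The mode of Inverse-Gamma(a, b) is b/(a+1) = 42.36/10.5 ≈ 4.0343.

σ̂²_MAP = 4.0343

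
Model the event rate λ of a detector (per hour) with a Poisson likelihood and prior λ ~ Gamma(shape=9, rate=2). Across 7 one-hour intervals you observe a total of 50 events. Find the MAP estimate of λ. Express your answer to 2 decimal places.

λ̂_MAP = 6.44

Σxᵢ = 50, n = 7.
Posterior ∝ λ^8e^(−2λ) · λ^50e^(−7λ) = λ^58e^(−9λ), i.e. Gamma(shape=59, rate=9).
The mode of a Gamma(a, b) with a ≥ 1 (shape–rate) is (a−1)/b = 58/9 ≈ 6.44.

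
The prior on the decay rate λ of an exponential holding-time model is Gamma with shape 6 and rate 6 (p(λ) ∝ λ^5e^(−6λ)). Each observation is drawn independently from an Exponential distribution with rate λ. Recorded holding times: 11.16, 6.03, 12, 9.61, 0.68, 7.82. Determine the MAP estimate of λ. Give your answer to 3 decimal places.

λ̂_MAP = 0.206

The Exponential(rate=λ) likelihood is ∝ λ^n e^(−λΣtᵢ). Here n = 6 and Σtᵢ = 11.16 + 6.03 + 12 + 9.61 + 0.68 + 7.82 = 47.30.
Posterior ∝ λ^5e^(−6λ) · λ^6e^(−47.30λ) = λ^11e^(−53.30λ), i.e. Gamma(12, 53.30).
Mode = (a−1)/b = 11/53.30 ≈ 0.206.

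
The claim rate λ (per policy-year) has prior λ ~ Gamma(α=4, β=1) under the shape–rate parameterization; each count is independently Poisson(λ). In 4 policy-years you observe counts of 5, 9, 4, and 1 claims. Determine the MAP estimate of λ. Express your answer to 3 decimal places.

λ̂_MAP = 4.400

Σxᵢ = 5+9+4+1 = 19, with n = 4.
Posterior ∝ λ^3e^(−1λ) · λ^19e^(−4λ) = λ^22e^(−5λ), i.e. Gamma(shape=23, rate=5).
The mode of a Gamma(a, b) with a ≥ 1 (shape–rate) is (a−1)/b = 22/5 ≈ 4.400.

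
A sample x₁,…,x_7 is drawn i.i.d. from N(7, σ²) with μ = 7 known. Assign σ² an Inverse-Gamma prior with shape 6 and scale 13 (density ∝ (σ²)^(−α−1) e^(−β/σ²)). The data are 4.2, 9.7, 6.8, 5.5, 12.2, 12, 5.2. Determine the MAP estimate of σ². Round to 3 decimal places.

σ̂²_MAP = 4.700

Sum of squared deviations about the known mean: SS = (4.2−7)² + (9.7−7)² + (6.8−7)² + (5.5−7)² + (12.2−7)² + (12−7)² + (5.2−7)² = 72.7.
The Normal likelihood contributes (σ²)^(−n/2) exp(−SS/(2σ²)), so the posterior is Inverse-Gamma(α + n/2, β + SS/2) = Inverse-Gamma(9.5, 49.35).
The mode of Inverse-Gamma(a, b) is b/(a+1) = 49.35/10.5 ≈ 4.700.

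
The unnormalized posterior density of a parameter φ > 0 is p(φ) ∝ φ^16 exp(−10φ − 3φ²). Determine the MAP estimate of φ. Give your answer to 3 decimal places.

φ̂_MAP = 1.000

ℓ'(φ) = 16/φ − 10 − 6φ. Setting this to zero and multiplying by φ: 6φ² + 10φ − 16 = 0.
φ = (−10 + √(10² + 4·6·16)) / (2·6) = (−10 + √484) / 12 = (−10 + 22)/12 = 1.
ℓ''(φ) = −16/φ² − 6 < 0, confirming a maximum.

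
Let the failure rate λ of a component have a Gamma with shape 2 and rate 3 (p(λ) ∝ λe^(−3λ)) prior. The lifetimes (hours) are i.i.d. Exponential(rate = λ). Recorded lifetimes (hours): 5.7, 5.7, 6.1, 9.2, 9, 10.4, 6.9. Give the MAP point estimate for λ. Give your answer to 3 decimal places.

The Exponential(rate=λ) likelihood is ∝ λ^n e^(−λΣtᵢ). Here n = 7 and Σtᵢ = 5.7 + 5.7 + 6.1 + 9.2 + 9 + 10.4 + 6.9 = 53.
Posterior ∝ λe^(−3λ) · λ^7e^(−53λ) = λ^8e^(−56λ), i.e. Gamma(9, 56).
Mode = (a−1)/b = 8/56 ≈ 0.143.

λ̂_MAP = 0.143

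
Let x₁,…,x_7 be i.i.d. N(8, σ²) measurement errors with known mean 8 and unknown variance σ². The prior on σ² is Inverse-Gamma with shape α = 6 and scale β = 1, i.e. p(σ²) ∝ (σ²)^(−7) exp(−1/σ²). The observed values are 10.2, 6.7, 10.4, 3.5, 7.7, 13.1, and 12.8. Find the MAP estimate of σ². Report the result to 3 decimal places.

σ̂²_MAP = 3.985

Sum of squared deviations about the known mean: SS = (10.2−8)² + (6.7−8)² + (10.4−8)² + (3.5−8)² + (7.7−8)² + (13.1−8)² + (12.8−8)² = 81.68.
The Normal likelihood contributes (σ²)^(−n/2) exp(−SS/(2σ²)), so the posterior is Inverse-Gamma(α + n/2, β + SS/2) = Inverse-Gamma(9.5, 41.84).
The mode of Inverse-Gamma(a, b) is b/(a+1) = 41.84/10.5 ≈ 3.985.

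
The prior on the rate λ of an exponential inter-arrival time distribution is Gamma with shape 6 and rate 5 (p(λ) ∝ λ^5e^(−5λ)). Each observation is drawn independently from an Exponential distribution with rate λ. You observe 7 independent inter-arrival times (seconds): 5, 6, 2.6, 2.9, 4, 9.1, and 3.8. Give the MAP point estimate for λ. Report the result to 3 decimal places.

The Exponential(rate=λ) likelihood is ∝ λ^n e^(−λΣtᵢ). Here n = 7 and Σtᵢ = 5 + 6 + 2.6 + 2.9 + 4 + 9.1 + 3.8 = 33.4.
Posterior ∝ λ^5e^(−5λ) · λ^7e^(−33.4λ) = λ^12e^(−38.4λ), i.e. Gamma(13, 38.4).
Mode = (a−1)/b = 12/38.4 ≈ 0.313.

λ̂_MAP = 0.313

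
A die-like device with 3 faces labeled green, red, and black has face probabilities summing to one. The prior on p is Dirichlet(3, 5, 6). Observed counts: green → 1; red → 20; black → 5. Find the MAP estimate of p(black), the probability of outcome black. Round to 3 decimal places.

The posterior is Dirichlet(αᵢ + nᵢ) = Dirichlet(4, 25, 11).
For a Dirichlet(a₁,…,a_K) with all aᵢ > 1, the mode has j-th component (aⱼ − 1)/(Σaᵢ − K).
Here Σaᵢ = 40 and K = 3, so p(black) = (11 − 1)/(40 − 3) = 10/37 ≈ 0.270.

MAP estimate of p(black) = 0.270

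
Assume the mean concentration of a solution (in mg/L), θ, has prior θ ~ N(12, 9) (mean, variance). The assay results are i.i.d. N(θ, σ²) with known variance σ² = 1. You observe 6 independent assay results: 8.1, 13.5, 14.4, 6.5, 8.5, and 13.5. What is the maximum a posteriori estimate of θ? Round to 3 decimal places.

n = 6; x̄ = (8.1 + 13.5 + 14.4 + 6.5 + 8.5 + 13.5)/6 = 64.5/6 = 10.75.
For a Normal prior and Normal likelihood with known variance, the posterior is Normal; its mode equals its mean, the precision-weighted average.
Prior precision 1/σ₀² = 1/9; data precision n/σ² = 6/1 = 6.
θ̂ = ((1/9)·12 + 6·10.75) / (1/9 + 6) = (395/6)/(55/9) = 237/22 ≈ 10.773.

θ̂_MAP = 10.773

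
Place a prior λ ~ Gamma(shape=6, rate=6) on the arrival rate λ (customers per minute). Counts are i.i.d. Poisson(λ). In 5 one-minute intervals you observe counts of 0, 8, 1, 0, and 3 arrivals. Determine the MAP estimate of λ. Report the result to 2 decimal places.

Σxᵢ = 0+8+1+0+3 = 12, with n = 5.
Posterior ∝ λ^5e^(−6λ) · λ^12e^(−5λ) = λ^17e^(−11λ), i.e. Gamma(shape=18, rate=11).
The mode of a Gamma(a, b) with a ≥ 1 (shape–rate) is (a−1)/b = 17/11 ≈ 1.55.

λ̂_MAP = 1.55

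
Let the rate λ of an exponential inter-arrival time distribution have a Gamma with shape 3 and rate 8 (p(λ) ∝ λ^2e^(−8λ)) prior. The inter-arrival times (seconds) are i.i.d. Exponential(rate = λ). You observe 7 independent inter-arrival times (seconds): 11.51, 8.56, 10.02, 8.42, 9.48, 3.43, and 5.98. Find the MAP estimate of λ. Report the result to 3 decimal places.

The Exponential(rate=λ) likelihood is ∝ λ^n e^(−λΣtᵢ). Here n = 7 and Σtᵢ = 11.51 + 8.56 + 10.02 + 8.42 + 9.48 + 3.43 + 5.98 = 57.40.
Posterior ∝ λ^2e^(−8λ) · λ^7e^(−57.40λ) = λ^9e^(−65.40λ), i.e. Gamma(10, 65.40).
Mode = (a−1)/b = 9/65.40 ≈ 0.138.

λ̂_MAP = 0.138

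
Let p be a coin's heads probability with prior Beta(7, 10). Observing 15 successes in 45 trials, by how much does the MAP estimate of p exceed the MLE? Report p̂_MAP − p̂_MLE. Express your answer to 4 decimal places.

MAP − MLE = 0.0167

Posterior is Beta(22, 40); MAP = (22−1)/(62−2) = 21/60 ≈ 0.35000.
MLE ignores the prior: p̂_MLE = k/n = 15/45 ≈ 0.33333.
Difference = 21/60 − 15/45 = 1/60 ≈ 0.0167.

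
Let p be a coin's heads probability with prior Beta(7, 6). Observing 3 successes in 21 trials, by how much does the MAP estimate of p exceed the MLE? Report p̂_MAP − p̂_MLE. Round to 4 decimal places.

Posterior is Beta(10, 24); MAP = (10−1)/(34−2) = 9/32 ≈ 0.28125.
MLE ignores the prior: p̂_MLE = k/n = 3/21 ≈ 0.14286.
Difference = 9/32 − 3/21 = 31/224 ≈ 0.1384.

MAP − MLE = 0.1384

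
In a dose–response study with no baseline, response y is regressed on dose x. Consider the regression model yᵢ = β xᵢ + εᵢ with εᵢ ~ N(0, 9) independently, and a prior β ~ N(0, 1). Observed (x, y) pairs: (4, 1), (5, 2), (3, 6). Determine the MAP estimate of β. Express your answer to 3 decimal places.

β̂_MAP = 0.542

log p(β | y) = −Σ(yᵢ − βxᵢ)²/(2·9) − β²/(2·1) + const.
Setting the derivative to zero: Σxᵢ(yᵢ − βxᵢ)/9 − β/1 = 0, so β = Σxᵢyᵢ / (Σxᵢ² + σ²/τ²).
Σxᵢyᵢ = 4·1 + 5·2 + 3·6 = 32; Σxᵢ² = 50; σ²/τ² = 9.
β̂_MAP = 32 / (50 + 9) = 32/59 ≈ 0.542.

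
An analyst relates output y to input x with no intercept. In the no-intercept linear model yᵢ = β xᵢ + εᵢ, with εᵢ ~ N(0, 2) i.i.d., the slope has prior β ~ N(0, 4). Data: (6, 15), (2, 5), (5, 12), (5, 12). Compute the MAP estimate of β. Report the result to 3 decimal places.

log p(β | y) = −Σ(yᵢ − βxᵢ)²/(2·2) − β²/(2·4) + const.
Setting the derivative to zero: Σxᵢ(yᵢ − βxᵢ)/2 − β/4 = 0, so β = Σxᵢyᵢ / (Σxᵢ² + σ²/τ²).
Σxᵢyᵢ = 6·15 + 2·5 + 5·12 + 5·12 = 220; Σxᵢ² = 90; σ²/τ² = 0.5.
β̂_MAP = 220 / (90 + 0.5) = 220/90.5 ≈ 2.431.

β̂_MAP = 2.431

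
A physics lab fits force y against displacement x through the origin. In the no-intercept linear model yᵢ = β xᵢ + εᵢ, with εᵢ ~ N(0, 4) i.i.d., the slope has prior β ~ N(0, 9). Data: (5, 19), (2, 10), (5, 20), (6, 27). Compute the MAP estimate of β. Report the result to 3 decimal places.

β̂_MAP = 4.168

log p(β | y) = −Σ(yᵢ − βxᵢ)²/(2·4) − β²/(2·9) + const.
Setting the derivative to zero: Σxᵢ(yᵢ − βxᵢ)/4 − β/9 = 0, so β = Σxᵢyᵢ / (Σxᵢ² + σ²/τ²).
Σxᵢyᵢ = 5·19 + 2·10 + 5·20 + 6·27 = 377; Σxᵢ² = 90; σ²/τ² = 4/9.
β̂_MAP = 377 / (90 + 4/9) = 377/(814/9) = 3393/814 ≈ 4.168.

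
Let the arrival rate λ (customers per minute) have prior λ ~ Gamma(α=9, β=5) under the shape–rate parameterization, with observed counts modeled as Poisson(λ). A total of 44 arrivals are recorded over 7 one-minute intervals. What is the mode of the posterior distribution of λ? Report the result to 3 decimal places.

λ̂_MAP = 4.333

Σxᵢ = 44, n = 7.
Posterior ∝ λ^8e^(−5λ) · λ^44e^(−7λ) = λ^52e^(−12λ), i.e. Gamma(shape=53, rate=12).
The mode of a Gamma(a, b) with a ≥ 1 (shape–rate) is (a−1)/b = 52/12 ≈ 4.333.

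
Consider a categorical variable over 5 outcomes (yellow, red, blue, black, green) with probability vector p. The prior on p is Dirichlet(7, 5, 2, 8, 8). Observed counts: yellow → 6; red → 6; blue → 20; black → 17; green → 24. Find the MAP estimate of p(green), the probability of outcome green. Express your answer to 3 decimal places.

The posterior is Dirichlet(αᵢ + nᵢ) = Dirichlet(13, 11, 22, 25, 32).
For a Dirichlet(a₁,…,a_K) with all aᵢ > 1, the mode has j-th component (aⱼ − 1)/(Σaᵢ − K).
Here Σaᵢ = 103 and K = 5, so p(green) = (32 − 1)/(103 − 5) = 31/98 ≈ 0.316.

MAP estimate of p(green) = 0.316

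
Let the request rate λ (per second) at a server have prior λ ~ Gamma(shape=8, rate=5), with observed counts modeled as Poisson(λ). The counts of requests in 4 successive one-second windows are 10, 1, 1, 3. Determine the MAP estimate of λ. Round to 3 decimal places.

λ̂_MAP = 2.444

Σxᵢ = 10+1+1+3 = 15, with n = 4.
Posterior ∝ λ^7e^(−5λ) · λ^15e^(−4λ) = λ^22e^(−9λ), i.e. Gamma(shape=23, rate=9).
The mode of a Gamma(a, b) with a ≥ 1 (shape–rate) is (a−1)/b = 22/9 ≈ 2.444.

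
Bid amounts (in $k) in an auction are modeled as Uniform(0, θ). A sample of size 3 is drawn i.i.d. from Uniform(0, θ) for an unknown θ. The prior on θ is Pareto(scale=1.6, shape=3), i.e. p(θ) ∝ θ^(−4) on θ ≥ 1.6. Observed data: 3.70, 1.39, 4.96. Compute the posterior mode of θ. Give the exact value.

The Uniform(0, θ) likelihood is θ^(−n) for θ ≥ max(xᵢ), zero otherwise. Here max(xᵢ) = 4.96.
Posterior ∝ θ^(−4) · θ^(−3) = θ^(−7) on θ ≥ max(1.6, 4.96) = 4.96.
This density is strictly decreasing in θ, so the posterior mode lies at the lower boundary of the support.

θ̂_MAP = 4.96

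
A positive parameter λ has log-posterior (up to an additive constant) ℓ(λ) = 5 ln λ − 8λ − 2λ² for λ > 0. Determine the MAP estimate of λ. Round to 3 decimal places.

ℓ'(λ) = 5/λ − 8 − 4λ. Setting this to zero and multiplying by λ: 4λ² + 8λ − 5 = 0.
λ = (−8 + √(8² + 4·4·5)) / (2·4) = (−8 + √144) / 8 = (−8 + 12)/8 = 1/2.
ℓ''(λ) = −5/λ² − 4 < 0, confirming a maximum.

λ̂_MAP = 0.500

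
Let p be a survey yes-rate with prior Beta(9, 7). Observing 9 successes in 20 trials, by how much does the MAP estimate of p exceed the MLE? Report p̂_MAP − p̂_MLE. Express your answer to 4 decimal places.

Posterior is Beta(18, 18); MAP = (18−1)/(36−2) = 17/34 ≈ 0.50000.
MLE ignores the prior: p̂_MLE = k/n = 9/20 ≈ 0.45000.
Difference = 17/34 − 9/20 = 1/20 ≈ 0.0500.

MAP − MLE = 0.0500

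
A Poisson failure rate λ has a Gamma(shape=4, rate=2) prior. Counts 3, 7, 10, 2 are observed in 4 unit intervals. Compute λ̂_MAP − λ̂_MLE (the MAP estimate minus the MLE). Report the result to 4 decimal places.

Σxᵢ = 22. Posterior is Gamma(26, 6); MAP = (26−1)/6 = 25/6 ≈ 4.16667.
MLE = x̄ = 22/4 ≈ 5.50000.
Difference = 25/6 − 22/4 = -4/3 ≈ -1.3333.

MAP − MLE = -1.3333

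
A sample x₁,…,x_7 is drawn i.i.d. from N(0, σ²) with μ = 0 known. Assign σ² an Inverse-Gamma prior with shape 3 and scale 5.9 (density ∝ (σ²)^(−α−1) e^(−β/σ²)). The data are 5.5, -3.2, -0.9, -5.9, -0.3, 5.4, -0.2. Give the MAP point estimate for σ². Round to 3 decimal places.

σ̂²_MAP = 7.813

Sum of squared deviations about the known mean: SS = (5.5−0)² + (-3.2−0)² + (-0.9−0)² + (-5.9−0)² + (-0.3−0)² + (5.4−0)² + (-0.2−0)² = 105.4.
The Normal likelihood contributes (σ²)^(−n/2) exp(−SS/(2σ²)), so the posterior is Inverse-Gamma(α + n/2, β + SS/2) = Inverse-Gamma(6.5, 58.6).
The mode of Inverse-Gamma(a, b) is b/(a+1) = 58.6/7.5 ≈ 7.813.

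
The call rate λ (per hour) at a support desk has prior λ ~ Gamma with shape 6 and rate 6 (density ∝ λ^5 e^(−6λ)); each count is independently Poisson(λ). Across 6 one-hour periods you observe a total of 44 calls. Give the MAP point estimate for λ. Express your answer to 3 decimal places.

Σxᵢ = 44, n = 6.
Posterior ∝ λ^5e^(−6λ) · λ^44e^(−6λ) = λ^49e^(−12λ), i.e. Gamma(shape=50, rate=12).
The mode of a Gamma(a, b) with a ≥ 1 (shape–rate) is (a−1)/b = 49/12 ≈ 4.083.

λ̂_MAP = 4.083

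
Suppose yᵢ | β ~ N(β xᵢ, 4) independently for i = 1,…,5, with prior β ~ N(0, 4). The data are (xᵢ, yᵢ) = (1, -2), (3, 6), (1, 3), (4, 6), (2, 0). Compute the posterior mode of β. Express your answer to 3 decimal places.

log p(β | y) = −Σ(yᵢ − βxᵢ)²/(2·4) − β²/(2·4) + const.
Setting the derivative to zero: Σxᵢ(yᵢ − βxᵢ)/4 − β/4 = 0, so β = Σxᵢyᵢ / (Σxᵢ² + σ²/τ²).
Σxᵢyᵢ = 1·(-2) + 3·6 + 1·3 + 4·6 + 2·0 = 43; Σxᵢ² = 31; σ²/τ² = 1.
β̂_MAP = 43 / (31 + 1) = 43/32 ≈ 1.344.

β̂_MAP = 1.344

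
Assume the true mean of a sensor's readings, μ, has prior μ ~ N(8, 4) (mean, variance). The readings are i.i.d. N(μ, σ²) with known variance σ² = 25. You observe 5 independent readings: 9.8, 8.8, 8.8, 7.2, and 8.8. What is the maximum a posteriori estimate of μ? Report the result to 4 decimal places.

n = 5; x̄ = (9.8 + 8.8 + 8.8 + 7.2 + 8.8)/5 = 43.4/5 = 8.68.
For a Normal prior and Normal likelihood with known variance, the posterior is Normal; its mode equals its mean, the precision-weighted average.
Prior precision 1/σ₀² = 1/4 = 0.25; data precision n/σ² = 5/25 = 0.2.
μ̂ = (0.25·8 + 0.2·8.68) / (0.25 + 0.2) = 3.736/0.45 = 1868/225 ≈ 8.3022.

μ̂_MAP = 8.3022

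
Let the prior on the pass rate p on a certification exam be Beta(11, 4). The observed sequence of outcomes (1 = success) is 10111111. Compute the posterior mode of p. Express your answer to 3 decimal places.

p̂_MAP = 0.810

Prior: Beta(11, 4).
Data: 7 successes in 8 trials (from the sequence). The binomial likelihood contributes p^7(1−p)^1, so the posterior is Beta(11+7, 4+1) = Beta(18, 5).
For Beta(a, b) with a, b > 1 the mode is (a−1)/(a+b−2) = 17/21 ≈ 0.810.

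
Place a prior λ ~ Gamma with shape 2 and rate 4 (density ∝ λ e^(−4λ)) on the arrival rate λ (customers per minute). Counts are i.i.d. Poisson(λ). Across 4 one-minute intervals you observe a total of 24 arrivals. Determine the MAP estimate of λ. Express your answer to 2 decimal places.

λ̂_MAP = 3.13

Σxᵢ = 24, n = 4.
Posterior ∝ λe^(−4λ) · λ^24e^(−4λ) = λ^25e^(−8λ), i.e. Gamma(shape=26, rate=8).
The mode of a Gamma(a, b) with a ≥ 1 (shape–rate) is (a−1)/b = 25/8 ≈ 3.13.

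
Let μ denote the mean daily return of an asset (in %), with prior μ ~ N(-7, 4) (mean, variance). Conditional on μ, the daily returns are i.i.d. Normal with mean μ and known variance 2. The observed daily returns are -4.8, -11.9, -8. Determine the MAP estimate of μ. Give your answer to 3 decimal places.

n = 3; x̄ = ((-4.8) + (-11.9) + (-8))/3 = -24.7/3 = -247/30 ≈ -8.2333.
For a Normal prior and Normal likelihood with known variance, the posterior is Normal; its mode equals its mean, the precision-weighted average.
Prior precision 1/σ₀² = 1/4 = 0.25; data precision n/σ² = 3/2 = 1.5.
μ̂ = (0.25·(-7) + 1.5·(-247/30)) / (0.25 + 1.5) = (-14.1)/1.75 = -282/35 ≈ -8.057.

μ̂_MAP = -8.057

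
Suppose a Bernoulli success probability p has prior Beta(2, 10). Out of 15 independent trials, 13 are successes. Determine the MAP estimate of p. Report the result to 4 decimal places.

Prior: Beta(2, 10).
Data: 13 successes in 15 trials. The binomial likelihood contributes p^13(1−p)^2, so the posterior is Beta(2+13, 10+2) = Beta(15, 12).
For Beta(a, b) with a, b > 1 the mode is (a−1)/(a+b−2) = 14/25 ≈ 0.5600.

p̂_MAP = 0.5600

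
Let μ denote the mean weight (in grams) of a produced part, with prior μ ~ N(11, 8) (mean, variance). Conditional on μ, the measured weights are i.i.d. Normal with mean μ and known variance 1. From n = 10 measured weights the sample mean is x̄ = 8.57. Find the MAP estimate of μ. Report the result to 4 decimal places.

μ̂_MAP = 8.6000

n = 10, x̄ = 8.57.
For a Normal prior and Normal likelihood with known variance, the posterior is Normal; its mode equals its mean, the precision-weighted average.
Prior precision 1/σ₀² = 1/8 = 0.125; data precision n/σ² = 10/1 = 10.
μ̂ = (0.125·11 + 10·8.57) / (0.125 + 10) = 87.075/10.125 = 8.6000.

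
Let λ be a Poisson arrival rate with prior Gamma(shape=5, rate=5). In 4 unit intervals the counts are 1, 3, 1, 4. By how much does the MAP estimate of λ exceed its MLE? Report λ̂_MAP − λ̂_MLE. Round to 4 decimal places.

MAP − MLE = -0.8056

Σxᵢ = 9. Posterior is Gamma(14, 9); MAP = (14−1)/9 = 13/9 ≈ 1.44444.
MLE = x̄ = 9/4 ≈ 2.25000.
Difference = 13/9 − 9/4 = -29/36 ≈ -0.8056.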